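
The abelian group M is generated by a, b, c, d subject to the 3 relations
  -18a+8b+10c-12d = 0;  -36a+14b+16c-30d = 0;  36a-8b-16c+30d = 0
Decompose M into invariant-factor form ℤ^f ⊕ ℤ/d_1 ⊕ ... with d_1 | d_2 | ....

Answer: M ≅ ℤ^1 ⊕ ℤ/2 ⊕ ℤ/6 ⊕ ℤ/18

Derivation:
rank_ℚ(R)=3; free=4−3=1
SNF(R) diag = [2, 6, 18] → torsion [2, 6, 18]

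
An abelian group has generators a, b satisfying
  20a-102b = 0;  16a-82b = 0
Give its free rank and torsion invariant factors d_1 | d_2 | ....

Answer: M ≅ ℤ/2 ⊕ ℤ/4

Derivation:
rank_ℚ(R)=2; free=2−2=0
SNF(R) diag = [2, 4] → torsion [2, 4]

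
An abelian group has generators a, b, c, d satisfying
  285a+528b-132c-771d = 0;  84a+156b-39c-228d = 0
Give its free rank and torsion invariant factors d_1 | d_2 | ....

rank_ℚ(R)=2; free=4−2=2
SNF(R) diag = [3, 9] → torsion [3, 9]

Answer: M ≅ ℤ^2 ⊕ ℤ/3 ⊕ ℤ/9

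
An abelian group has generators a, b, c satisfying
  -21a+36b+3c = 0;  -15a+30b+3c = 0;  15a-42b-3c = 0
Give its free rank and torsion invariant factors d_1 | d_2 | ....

rank_ℚ(R)=3; free=3−3=0
SNF(R) diag = [3, 6, 12] → torsion [3, 6, 12]

Answer: M ≅ ℤ/3 ⊕ ℤ/6 ⊕ ℤ/12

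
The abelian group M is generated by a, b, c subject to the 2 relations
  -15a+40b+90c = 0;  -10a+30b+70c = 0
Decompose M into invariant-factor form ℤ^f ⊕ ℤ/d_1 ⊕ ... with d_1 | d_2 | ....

Answer: M ≅ ℤ^1 ⊕ ℤ/5 ⊕ ℤ/10

Derivation:
rank_ℚ(R)=2; free=3−2=1
SNF(R) diag = [5, 10] → torsion [5, 10]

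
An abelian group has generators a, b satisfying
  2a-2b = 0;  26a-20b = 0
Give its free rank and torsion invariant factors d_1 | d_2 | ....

rank_ℚ(R)=2; free=2−2=0
SNF(R) diag = [2, 6] → torsion [2, 6]

Answer: M ≅ ℤ/2 ⊕ ℤ/6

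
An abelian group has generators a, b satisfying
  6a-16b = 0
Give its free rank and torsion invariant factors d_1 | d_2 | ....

rank_ℚ(R)=1; free=2−1=1
SNF(R) diag = [2] → torsion [2]

Answer: M ≅ ℤ^1 ⊕ ℤ/2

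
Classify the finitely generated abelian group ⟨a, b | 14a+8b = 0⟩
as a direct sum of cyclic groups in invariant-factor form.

rank_ℚ(R)=1; free=2−1=1
SNF(R) diag = [2] → torsion [2]

Answer: M ≅ ℤ^1 ⊕ ℤ/2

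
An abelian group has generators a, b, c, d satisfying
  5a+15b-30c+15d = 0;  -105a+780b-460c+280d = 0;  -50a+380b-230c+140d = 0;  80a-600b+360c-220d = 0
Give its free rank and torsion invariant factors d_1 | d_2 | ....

Answer: M ≅ ℤ/5 ⊕ ℤ/5 ⊕ ℤ/10 ⊕ ℤ/20

Derivation:
rank_ℚ(R)=4; free=4−4=0
SNF(R) diag = [5, 5, 10, 20] → torsion [5, 5, 10, 20]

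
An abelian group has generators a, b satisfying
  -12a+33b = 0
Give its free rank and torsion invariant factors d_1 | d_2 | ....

rank_ℚ(R)=1; free=2−1=1
SNF(R) diag = [3] → torsion [3]

Answer: M ≅ ℤ^1 ⊕ ℤ/3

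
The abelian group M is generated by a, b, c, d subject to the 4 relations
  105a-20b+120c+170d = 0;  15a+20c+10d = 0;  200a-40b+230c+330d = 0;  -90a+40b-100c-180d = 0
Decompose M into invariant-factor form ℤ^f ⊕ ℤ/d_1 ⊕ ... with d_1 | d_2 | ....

Answer: M ≅ ℤ/5 ⊕ ℤ/10 ⊕ ℤ/20 ⊕ ℤ/60

Derivation:
rank_ℚ(R)=4; free=4−4=0
SNF(R) diag = [5, 10, 20, 60] → torsion [5, 10, 20, 60]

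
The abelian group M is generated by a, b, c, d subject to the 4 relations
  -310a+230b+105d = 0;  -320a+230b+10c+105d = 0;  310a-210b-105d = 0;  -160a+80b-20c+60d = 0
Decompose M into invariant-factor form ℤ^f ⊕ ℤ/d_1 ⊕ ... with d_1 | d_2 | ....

Answer: M ≅ ℤ/5 ⊕ ℤ/10 ⊕ ℤ/20 ⊕ ℤ/60

Derivation:
rank_ℚ(R)=4; free=4−4=0
SNF(R) diag = [5, 10, 20, 60] → torsion [5, 10, 20, 60]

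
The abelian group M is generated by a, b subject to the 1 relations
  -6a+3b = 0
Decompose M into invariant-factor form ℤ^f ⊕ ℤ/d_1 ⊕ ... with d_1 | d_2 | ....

rank_ℚ(R)=1; free=2−1=1
SNF(R) diag = [3] → torsion [3]

Answer: M ≅ ℤ^1 ⊕ ℤ/3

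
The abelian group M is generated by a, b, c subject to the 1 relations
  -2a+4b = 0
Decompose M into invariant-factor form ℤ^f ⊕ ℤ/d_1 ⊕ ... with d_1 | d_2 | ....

rank_ℚ(R)=1; free=3−1=2
SNF(R) diag = [2] → torsion [2]

Answer: M ≅ ℤ^2 ⊕ ℤ/2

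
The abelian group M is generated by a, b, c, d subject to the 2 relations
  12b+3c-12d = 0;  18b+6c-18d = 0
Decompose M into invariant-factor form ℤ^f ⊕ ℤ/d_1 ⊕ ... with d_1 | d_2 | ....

rank_ℚ(R)=2; free=4−2=2
SNF(R) diag = [3, 6] → torsion [3, 6]

Answer: M ≅ ℤ^2 ⊕ ℤ/3 ⊕ ℤ/6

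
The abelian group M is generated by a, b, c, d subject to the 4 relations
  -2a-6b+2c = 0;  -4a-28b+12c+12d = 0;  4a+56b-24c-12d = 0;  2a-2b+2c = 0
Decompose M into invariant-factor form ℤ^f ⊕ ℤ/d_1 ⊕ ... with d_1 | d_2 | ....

rank_ℚ(R)=4; free=4−4=0
SNF(R) diag = [2, 4, 4, 12] → torsion [2, 4, 4, 12]

Answer: M ≅ ℤ/2 ⊕ ℤ/4 ⊕ ℤ/4 ⊕ ℤ/12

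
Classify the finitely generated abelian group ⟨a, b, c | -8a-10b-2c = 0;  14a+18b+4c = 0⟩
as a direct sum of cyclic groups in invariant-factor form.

Answer: M ≅ ℤ^1 ⊕ ℤ/2 ⊕ ℤ/2

Derivation:
rank_ℚ(R)=2; free=3−2=1
SNF(R) diag = [2, 2] → torsion [2, 2]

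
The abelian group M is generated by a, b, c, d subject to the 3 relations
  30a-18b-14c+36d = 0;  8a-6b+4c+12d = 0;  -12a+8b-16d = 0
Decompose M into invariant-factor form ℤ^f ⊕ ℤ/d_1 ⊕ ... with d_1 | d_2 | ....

rank_ℚ(R)=3; free=4−3=1
SNF(R) diag = [2, 2, 4] → torsion [2, 2, 4]

Answer: M ≅ ℤ^1 ⊕ ℤ/2 ⊕ ℤ/2 ⊕ ℤ/4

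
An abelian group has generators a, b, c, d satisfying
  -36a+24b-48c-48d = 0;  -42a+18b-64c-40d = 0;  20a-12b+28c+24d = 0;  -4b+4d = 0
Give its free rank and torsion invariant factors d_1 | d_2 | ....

Answer: M ≅ ℤ/2 ⊕ ℤ/4 ⊕ ℤ/4 ⊕ ℤ/12

Derivation:
rank_ℚ(R)=4; free=4−4=0
SNF(R) diag = [2, 4, 4, 12] → torsion [2, 4, 4, 12]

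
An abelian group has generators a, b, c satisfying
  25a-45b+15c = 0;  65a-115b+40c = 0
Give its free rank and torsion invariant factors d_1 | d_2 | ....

rank_ℚ(R)=2; free=3−2=1
SNF(R) diag = [5, 5] → torsion [5, 5]

Answer: M ≅ ℤ^1 ⊕ ℤ/5 ⊕ ℤ/5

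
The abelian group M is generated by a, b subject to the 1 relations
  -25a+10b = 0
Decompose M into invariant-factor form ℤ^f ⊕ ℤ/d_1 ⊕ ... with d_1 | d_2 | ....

rank_ℚ(R)=1; free=2−1=1
SNF(R) diag = [5] → torsion [5]

Answer: M ≅ ℤ^1 ⊕ ℤ/5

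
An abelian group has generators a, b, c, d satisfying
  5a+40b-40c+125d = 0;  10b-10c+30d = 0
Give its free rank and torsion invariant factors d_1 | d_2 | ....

Answer: M ≅ ℤ^2 ⊕ ℤ/5 ⊕ ℤ/10

Derivation:
rank_ℚ(R)=2; free=4−2=2
SNF(R) diag = [5, 10] → torsion [5, 10]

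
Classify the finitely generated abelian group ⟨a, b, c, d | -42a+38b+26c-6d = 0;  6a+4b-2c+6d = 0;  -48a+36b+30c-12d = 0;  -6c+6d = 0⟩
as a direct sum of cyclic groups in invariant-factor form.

rank_ℚ(R)=4; free=4−4=0
SNF(R) diag = [2, 6, 6, 18] → torsion [2, 6, 6, 18]

Answer: M ≅ ℤ/2 ⊕ ℤ/6 ⊕ ℤ/6 ⊕ ℤ/18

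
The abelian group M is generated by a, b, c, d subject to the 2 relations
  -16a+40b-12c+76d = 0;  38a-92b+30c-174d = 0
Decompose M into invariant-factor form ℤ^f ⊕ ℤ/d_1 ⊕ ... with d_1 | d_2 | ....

Answer: M ≅ ℤ^2 ⊕ ℤ/2 ⊕ ℤ/4

Derivation:
rank_ℚ(R)=2; free=4−2=2
SNF(R) diag = [2, 4] → torsion [2, 4]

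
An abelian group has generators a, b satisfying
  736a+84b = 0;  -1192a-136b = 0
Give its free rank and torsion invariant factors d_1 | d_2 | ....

rank_ℚ(R)=2; free=2−2=0
SNF(R) diag = [4, 8] → torsion [4, 8]

Answer: M ≅ ℤ/4 ⊕ ℤ/8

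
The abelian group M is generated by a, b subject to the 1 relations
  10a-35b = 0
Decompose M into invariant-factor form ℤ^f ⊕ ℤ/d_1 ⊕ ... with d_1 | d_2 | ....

Answer: M ≅ ℤ^1 ⊕ ℤ/5

Derivation:
rank_ℚ(R)=1; free=2−1=1
SNF(R) diag = [5] → torsion [5]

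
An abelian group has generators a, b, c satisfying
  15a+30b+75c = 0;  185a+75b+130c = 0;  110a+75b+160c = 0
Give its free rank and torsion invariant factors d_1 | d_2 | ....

Answer: M ≅ ℤ/5 ⊕ ℤ/15 ⊕ ℤ/45

Derivation:
rank_ℚ(R)=3; free=3−3=0
SNF(R) diag = [5, 15, 45] → torsion [5, 15, 45]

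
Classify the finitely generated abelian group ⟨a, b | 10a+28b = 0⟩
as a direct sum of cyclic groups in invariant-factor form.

Answer: M ≅ ℤ^1 ⊕ ℤ/2

Derivation:
rank_ℚ(R)=1; free=2−1=1
SNF(R) diag = [2] → torsion [2]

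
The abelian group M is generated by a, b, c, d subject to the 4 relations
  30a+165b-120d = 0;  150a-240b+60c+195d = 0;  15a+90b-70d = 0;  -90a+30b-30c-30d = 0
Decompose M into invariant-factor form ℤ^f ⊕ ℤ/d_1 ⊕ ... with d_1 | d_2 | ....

Answer: M ≅ ℤ/5 ⊕ ℤ/15 ⊕ ℤ/15 ⊕ ℤ/30

Derivation:
rank_ℚ(R)=4; free=4−4=0
SNF(R) diag = [5, 15, 15, 30] → torsion [5, 15, 15, 30]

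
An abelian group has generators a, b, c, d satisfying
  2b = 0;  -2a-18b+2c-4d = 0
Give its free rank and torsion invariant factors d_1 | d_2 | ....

rank_ℚ(R)=2; free=4−2=2
SNF(R) diag = [2, 2] → torsion [2, 2]

Answer: M ≅ ℤ^2 ⊕ ℤ/2 ⊕ ℤ/2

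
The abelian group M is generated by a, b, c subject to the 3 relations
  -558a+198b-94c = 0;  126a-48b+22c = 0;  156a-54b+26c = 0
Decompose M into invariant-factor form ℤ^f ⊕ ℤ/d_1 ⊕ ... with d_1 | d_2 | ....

Answer: M ≅ ℤ/2 ⊕ ℤ/6 ⊕ ℤ/6

Derivation:
rank_ℚ(R)=3; free=3−3=0
SNF(R) diag = [2, 6, 6] → torsion [2, 6, 6]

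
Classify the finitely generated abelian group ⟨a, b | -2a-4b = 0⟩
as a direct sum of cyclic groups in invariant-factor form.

Answer: M ≅ ℤ^1 ⊕ ℤ/2

Derivation:
rank_ℚ(R)=1; free=2−1=1
SNF(R) diag = [2] → torsion [2]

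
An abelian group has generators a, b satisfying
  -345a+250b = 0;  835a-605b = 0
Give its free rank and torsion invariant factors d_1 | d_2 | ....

rank_ℚ(R)=2; free=2−2=0
SNF(R) diag = [5, 5] → torsion [5, 5]

Answer: M ≅ ℤ/5 ⊕ ℤ/5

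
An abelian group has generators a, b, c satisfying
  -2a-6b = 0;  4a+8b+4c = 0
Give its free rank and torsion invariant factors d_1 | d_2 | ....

Answer: M ≅ ℤ^1 ⊕ ℤ/2 ⊕ ℤ/4

Derivation:
rank_ℚ(R)=2; free=3−2=1
SNF(R) diag = [2, 4] → torsion [2, 4]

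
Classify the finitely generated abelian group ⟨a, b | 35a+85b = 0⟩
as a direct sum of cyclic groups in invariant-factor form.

rank_ℚ(R)=1; free=2−1=1
SNF(R) diag = [5] → torsion [5]

Answer: M ≅ ℤ^1 ⊕ ℤ/5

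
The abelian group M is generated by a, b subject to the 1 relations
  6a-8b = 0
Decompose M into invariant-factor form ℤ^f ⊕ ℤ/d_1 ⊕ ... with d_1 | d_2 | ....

rank_ℚ(R)=1; free=2−1=1
SNF(R) diag = [2] → torsion [2]

Answer: M ≅ ℤ^1 ⊕ ℤ/2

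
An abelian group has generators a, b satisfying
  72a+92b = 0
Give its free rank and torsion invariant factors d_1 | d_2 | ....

Answer: M ≅ ℤ^1 ⊕ ℤ/4

Derivation:
rank_ℚ(R)=1; free=2−1=1
SNF(R) diag = [4] → torsion [4]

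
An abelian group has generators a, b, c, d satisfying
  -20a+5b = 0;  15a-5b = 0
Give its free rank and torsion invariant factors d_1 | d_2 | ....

Answer: M ≅ ℤ^2 ⊕ ℤ/5 ⊕ ℤ/5

Derivation:
rank_ℚ(R)=2; free=4−2=2
SNF(R) diag = [5, 5] → torsion [5, 5]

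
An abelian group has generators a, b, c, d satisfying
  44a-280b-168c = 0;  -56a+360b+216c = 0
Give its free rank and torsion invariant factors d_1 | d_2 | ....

rank_ℚ(R)=2; free=4−2=2
SNF(R) diag = [4, 8] → torsion [4, 8]

Answer: M ≅ ℤ^2 ⊕ ℤ/4 ⊕ ℤ/8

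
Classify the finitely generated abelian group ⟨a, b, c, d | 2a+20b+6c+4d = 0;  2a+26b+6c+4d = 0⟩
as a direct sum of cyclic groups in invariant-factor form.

Answer: M ≅ ℤ^2 ⊕ ℤ/2 ⊕ ℤ/6

Derivation:
rank_ℚ(R)=2; free=4−2=2
SNF(R) diag = [2, 6] → torsion [2, 6]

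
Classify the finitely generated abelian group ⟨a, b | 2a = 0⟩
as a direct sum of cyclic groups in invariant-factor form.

rank_ℚ(R)=1; free=2−1=1
SNF(R) diag = [2] → torsion [2]

Answer: M ≅ ℤ^1 ⊕ ℤ/2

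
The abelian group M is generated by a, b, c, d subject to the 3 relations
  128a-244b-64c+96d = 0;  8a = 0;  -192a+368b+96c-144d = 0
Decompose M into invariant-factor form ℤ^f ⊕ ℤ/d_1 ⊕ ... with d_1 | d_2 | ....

rank_ℚ(R)=3; free=4−3=1
SNF(R) diag = [4, 8, 16] → torsion [4, 8, 16]

Answer: M ≅ ℤ^1 ⊕ ℤ/4 ⊕ ℤ/8 ⊕ ℤ/16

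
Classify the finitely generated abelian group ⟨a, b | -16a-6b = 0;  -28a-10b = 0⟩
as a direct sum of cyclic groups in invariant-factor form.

Answer: M ≅ ℤ/2 ⊕ ℤ/4

Derivation:
rank_ℚ(R)=2; free=2−2=0
SNF(R) diag = [2, 4] → torsion [2, 4]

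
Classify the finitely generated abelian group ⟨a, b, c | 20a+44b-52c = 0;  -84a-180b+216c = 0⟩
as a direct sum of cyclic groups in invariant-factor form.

Answer: M ≅ ℤ^1 ⊕ ℤ/4 ⊕ ℤ/12

Derivation:
rank_ℚ(R)=2; free=3−2=1
SNF(R) diag = [4, 12] → torsion [4, 12]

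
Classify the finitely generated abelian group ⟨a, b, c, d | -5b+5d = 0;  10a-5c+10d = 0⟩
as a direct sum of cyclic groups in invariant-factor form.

rank_ℚ(R)=2; free=4−2=2
SNF(R) diag = [5, 5] → torsion [5, 5]

Answer: M ≅ ℤ^2 ⊕ ℤ/5 ⊕ ℤ/5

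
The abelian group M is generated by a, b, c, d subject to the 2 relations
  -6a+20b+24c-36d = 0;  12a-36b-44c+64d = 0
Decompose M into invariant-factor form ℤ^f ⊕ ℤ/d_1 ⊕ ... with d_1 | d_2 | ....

rank_ℚ(R)=2; free=4−2=2
SNF(R) diag = [2, 4] → torsion [2, 4]

Answer: M ≅ ℤ^2 ⊕ ℤ/2 ⊕ ℤ/4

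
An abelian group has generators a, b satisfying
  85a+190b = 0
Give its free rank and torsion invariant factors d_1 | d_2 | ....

rank_ℚ(R)=1; free=2−1=1
SNF(R) diag = [5] → torsion [5]

Answer: M ≅ ℤ^1 ⊕ ℤ/5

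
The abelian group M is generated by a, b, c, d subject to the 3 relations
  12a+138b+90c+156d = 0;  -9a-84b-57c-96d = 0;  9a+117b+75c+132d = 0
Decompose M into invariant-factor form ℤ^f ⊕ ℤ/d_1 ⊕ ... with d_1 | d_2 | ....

Answer: M ≅ ℤ^1 ⊕ ℤ/3 ⊕ ℤ/3 ⊕ ℤ/6

Derivation:
rank_ℚ(R)=3; free=4−3=1
SNF(R) diag = [3, 3, 6] → torsion [3, 3, 6]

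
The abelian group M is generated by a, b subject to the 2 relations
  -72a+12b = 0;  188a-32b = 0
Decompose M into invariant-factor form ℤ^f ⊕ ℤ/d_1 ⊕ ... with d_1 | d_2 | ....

Answer: M ≅ ℤ/4 ⊕ ℤ/12

Derivation:
rank_ℚ(R)=2; free=2−2=0
SNF(R) diag = [4, 12] → torsion [4, 12]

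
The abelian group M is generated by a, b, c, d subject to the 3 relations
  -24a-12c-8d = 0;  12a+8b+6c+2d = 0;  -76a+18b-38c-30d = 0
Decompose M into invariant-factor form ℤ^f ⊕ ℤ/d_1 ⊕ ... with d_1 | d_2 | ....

rank_ℚ(R)=3; free=4−3=1
SNF(R) diag = [2, 2, 4] → torsion [2, 2, 4]

Answer: M ≅ ℤ^1 ⊕ ℤ/2 ⊕ ℤ/2 ⊕ ℤ/4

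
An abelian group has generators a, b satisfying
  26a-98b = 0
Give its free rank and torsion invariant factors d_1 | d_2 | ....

rank_ℚ(R)=1; free=2−1=1
SNF(R) diag = [2] → torsion [2]

Answer: M ≅ ℤ^1 ⊕ ℤ/2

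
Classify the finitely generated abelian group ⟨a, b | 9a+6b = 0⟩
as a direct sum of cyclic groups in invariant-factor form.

rank_ℚ(R)=1; free=2−1=1
SNF(R) diag = [3] → torsion [3]

Answer: M ≅ ℤ^1 ⊕ ℤ/3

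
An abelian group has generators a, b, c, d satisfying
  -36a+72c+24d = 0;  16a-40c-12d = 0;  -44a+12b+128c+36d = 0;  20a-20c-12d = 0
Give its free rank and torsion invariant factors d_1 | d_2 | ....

rank_ℚ(R)=4; free=4−4=0
SNF(R) diag = [4, 12, 12, 12] → torsion [4, 12, 12, 12]

Answer: M ≅ ℤ/4 ⊕ ℤ/12 ⊕ ℤ/12 ⊕ ℤ/12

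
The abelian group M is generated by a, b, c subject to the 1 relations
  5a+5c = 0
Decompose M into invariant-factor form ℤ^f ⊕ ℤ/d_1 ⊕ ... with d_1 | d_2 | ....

Answer: M ≅ ℤ^2 ⊕ ℤ/5

Derivation:
rank_ℚ(R)=1; free=3−1=2
SNF(R) diag = [5] → torsion [5]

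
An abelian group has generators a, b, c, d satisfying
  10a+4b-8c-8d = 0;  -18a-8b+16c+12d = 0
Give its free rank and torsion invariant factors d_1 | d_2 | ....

rank_ℚ(R)=2; free=4−2=2
SNF(R) diag = [2, 4] → torsion [2, 4]

Answer: M ≅ ℤ^2 ⊕ ℤ/2 ⊕ ℤ/4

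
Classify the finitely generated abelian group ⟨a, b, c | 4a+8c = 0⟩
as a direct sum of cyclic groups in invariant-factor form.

rank_ℚ(R)=1; free=3−1=2
SNF(R) diag = [4] → torsion [4]

Answer: M ≅ ℤ^2 ⊕ ℤ/4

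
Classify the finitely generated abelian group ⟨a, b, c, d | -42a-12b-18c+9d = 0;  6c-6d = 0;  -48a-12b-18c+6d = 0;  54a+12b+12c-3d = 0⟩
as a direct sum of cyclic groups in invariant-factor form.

rank_ℚ(R)=4; free=4−4=0
SNF(R) diag = [3, 6, 12, 12] → torsion [3, 6, 12, 12]

Answer: M ≅ ℤ/3 ⊕ ℤ/6 ⊕ ℤ/12 ⊕ ℤ/12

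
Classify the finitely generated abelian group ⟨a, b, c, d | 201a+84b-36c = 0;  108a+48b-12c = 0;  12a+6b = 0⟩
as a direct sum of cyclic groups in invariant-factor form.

rank_ℚ(R)=3; free=4−3=1
SNF(R) diag = [3, 6, 12] → torsion [3, 6, 12]

Answer: M ≅ ℤ^1 ⊕ ℤ/3 ⊕ ℤ/6 ⊕ ℤ/12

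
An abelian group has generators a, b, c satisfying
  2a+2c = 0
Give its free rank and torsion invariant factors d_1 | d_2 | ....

Answer: M ≅ ℤ^2 ⊕ ℤ/2

Derivation:
rank_ℚ(R)=1; free=3−1=2
SNF(R) diag = [2] → torsion [2]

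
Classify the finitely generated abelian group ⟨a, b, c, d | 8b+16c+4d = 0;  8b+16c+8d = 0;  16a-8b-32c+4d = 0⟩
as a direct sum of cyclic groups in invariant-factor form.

Answer: M ≅ ℤ^1 ⊕ ℤ/4 ⊕ ℤ/8 ⊕ ℤ/16

Derivation:
rank_ℚ(R)=3; free=4−3=1
SNF(R) diag = [4, 8, 16] → torsion [4, 8, 16]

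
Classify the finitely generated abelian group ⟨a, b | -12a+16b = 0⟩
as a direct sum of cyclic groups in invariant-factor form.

rank_ℚ(R)=1; free=2−1=1
SNF(R) diag = [4] → torsion [4]

Answer: M ≅ ℤ^1 ⊕ ℤ/4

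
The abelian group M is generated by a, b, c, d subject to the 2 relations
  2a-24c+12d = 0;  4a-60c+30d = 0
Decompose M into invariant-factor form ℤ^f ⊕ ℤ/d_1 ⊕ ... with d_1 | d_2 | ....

Answer: M ≅ ℤ^2 ⊕ ℤ/2 ⊕ ℤ/6

Derivation:
rank_ℚ(R)=2; free=4−2=2
SNF(R) diag = [2, 6] → torsion [2, 6]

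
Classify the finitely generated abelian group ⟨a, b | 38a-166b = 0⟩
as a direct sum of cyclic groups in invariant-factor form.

Answer: M ≅ ℤ^1 ⊕ ℤ/2

Derivation:
rank_ℚ(R)=1; free=2−1=1
SNF(R) diag = [2] → torsion [2]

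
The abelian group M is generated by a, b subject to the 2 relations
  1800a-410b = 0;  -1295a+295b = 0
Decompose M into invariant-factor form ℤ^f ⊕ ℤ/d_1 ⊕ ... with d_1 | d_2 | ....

Answer: M ≅ ℤ/5 ⊕ ℤ/10

Derivation:
rank_ℚ(R)=2; free=2−2=0
SNF(R) diag = [5, 10] → torsion [5, 10]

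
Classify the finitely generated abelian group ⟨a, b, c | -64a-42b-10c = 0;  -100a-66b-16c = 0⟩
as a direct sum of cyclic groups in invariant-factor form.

Answer: M ≅ ℤ^1 ⊕ ℤ/2 ⊕ ℤ/6

Derivation:
rank_ℚ(R)=2; free=3−2=1
SNF(R) diag = [2, 6] → torsion [2, 6]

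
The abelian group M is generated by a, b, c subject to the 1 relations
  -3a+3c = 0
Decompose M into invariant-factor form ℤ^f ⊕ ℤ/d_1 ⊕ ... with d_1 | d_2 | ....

Answer: M ≅ ℤ^2 ⊕ ℤ/3

Derivation:
rank_ℚ(R)=1; free=3−1=2
SNF(R) diag = [3] → torsion [3]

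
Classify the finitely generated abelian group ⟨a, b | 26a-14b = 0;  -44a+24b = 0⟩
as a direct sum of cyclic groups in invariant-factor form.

Answer: M ≅ ℤ/2 ⊕ ℤ/4

Derivation:
rank_ℚ(R)=2; free=2−2=0
SNF(R) diag = [2, 4] → torsion [2, 4]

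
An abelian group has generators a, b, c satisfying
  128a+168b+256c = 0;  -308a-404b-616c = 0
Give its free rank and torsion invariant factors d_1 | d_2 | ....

Answer: M ≅ ℤ^1 ⊕ ℤ/4 ⊕ ℤ/8

Derivation:
rank_ℚ(R)=2; free=3−2=1
SNF(R) diag = [4, 8] → torsion [4, 8]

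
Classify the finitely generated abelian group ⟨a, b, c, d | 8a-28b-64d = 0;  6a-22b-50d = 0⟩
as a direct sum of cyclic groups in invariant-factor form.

rank_ℚ(R)=2; free=4−2=2
SNF(R) diag = [2, 4] → torsion [2, 4]

Answer: M ≅ ℤ^2 ⊕ ℤ/2 ⊕ ℤ/4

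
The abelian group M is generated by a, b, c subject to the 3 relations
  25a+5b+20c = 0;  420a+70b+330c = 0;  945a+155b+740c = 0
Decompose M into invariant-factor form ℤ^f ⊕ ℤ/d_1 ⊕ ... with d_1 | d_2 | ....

Answer: M ≅ ℤ/5 ⊕ ℤ/10 ⊕ ℤ/10

Derivation:
rank_ℚ(R)=3; free=3−3=0
SNF(R) diag = [5, 10, 10] → torsion [5, 10, 10]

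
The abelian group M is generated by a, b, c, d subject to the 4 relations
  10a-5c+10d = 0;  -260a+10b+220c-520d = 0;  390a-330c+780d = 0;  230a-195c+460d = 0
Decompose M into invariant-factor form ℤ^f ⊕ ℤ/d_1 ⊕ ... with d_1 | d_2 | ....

Answer: M ≅ ℤ/5 ⊕ ℤ/10 ⊕ ℤ/10 ⊕ ℤ/30

Derivation:
rank_ℚ(R)=4; free=4−4=0
SNF(R) diag = [5, 10, 10, 30] → torsion [5, 10, 10, 30]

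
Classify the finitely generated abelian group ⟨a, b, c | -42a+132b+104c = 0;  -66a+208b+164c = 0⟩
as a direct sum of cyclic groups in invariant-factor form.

rank_ℚ(R)=2; free=3−2=1
SNF(R) diag = [2, 4] → torsion [2, 4]

Answer: M ≅ ℤ^1 ⊕ ℤ/2 ⊕ ℤ/4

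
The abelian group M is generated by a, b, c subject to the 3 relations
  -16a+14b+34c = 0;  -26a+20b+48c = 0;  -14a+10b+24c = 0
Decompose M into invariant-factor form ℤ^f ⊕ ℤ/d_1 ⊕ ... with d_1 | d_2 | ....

Answer: M ≅ ℤ/2 ⊕ ℤ/2 ⊕ ℤ/2

Derivation:
rank_ℚ(R)=3; free=3−3=0
SNF(R) diag = [2, 2, 2] → torsion [2, 2, 2]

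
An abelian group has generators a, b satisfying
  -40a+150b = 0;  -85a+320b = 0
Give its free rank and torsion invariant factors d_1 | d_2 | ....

rank_ℚ(R)=2; free=2−2=0
SNF(R) diag = [5, 10] → torsion [5, 10]

Answer: M ≅ ℤ/5 ⊕ ℤ/10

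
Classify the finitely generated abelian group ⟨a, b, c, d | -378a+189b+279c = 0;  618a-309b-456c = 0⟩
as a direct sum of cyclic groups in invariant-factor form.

rank_ℚ(R)=2; free=4−2=2
SNF(R) diag = [3, 9] → torsion [3, 9]

Answer: M ≅ ℤ^2 ⊕ ℤ/3 ⊕ ℤ/9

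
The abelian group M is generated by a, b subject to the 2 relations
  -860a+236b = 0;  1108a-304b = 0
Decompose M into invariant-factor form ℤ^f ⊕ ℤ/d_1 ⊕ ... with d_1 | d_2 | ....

Answer: M ≅ ℤ/4 ⊕ ℤ/12

Derivation:
rank_ℚ(R)=2; free=2−2=0
SNF(R) diag = [4, 12] → torsion [4, 12]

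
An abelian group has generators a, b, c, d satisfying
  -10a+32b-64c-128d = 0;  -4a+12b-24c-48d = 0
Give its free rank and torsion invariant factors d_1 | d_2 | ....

rank_ℚ(R)=2; free=4−2=2
SNF(R) diag = [2, 4] → torsion [2, 4]

Answer: M ≅ ℤ^2 ⊕ ℤ/2 ⊕ ℤ/4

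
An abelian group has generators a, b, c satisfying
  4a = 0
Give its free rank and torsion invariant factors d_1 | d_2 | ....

Answer: M ≅ ℤ^2 ⊕ ℤ/4

Derivation:
rank_ℚ(R)=1; free=3−1=2
SNF(R) diag = [4] → torsion [4]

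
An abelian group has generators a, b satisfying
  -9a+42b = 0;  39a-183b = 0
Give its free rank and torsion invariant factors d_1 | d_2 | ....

Answer: M ≅ ℤ/3 ⊕ ℤ/3

Derivation:
rank_ℚ(R)=2; free=2−2=0
SNF(R) diag = [3, 3] → torsion [3, 3]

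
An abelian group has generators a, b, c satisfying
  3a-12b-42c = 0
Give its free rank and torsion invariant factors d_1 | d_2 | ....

Answer: M ≅ ℤ^2 ⊕ ℤ/3

Derivation:
rank_ℚ(R)=1; free=3−1=2
SNF(R) diag = [3] → torsion [3]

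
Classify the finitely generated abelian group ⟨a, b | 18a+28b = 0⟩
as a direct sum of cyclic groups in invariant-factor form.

rank_ℚ(R)=1; free=2−1=1
SNF(R) diag = [2] → torsion [2]

Answer: M ≅ ℤ^1 ⊕ ℤ/2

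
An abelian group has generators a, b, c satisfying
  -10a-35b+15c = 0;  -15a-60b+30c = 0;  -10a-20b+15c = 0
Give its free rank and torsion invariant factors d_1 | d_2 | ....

rank_ℚ(R)=3; free=3−3=0
SNF(R) diag = [5, 15, 15] → torsion [5, 15, 15]

Answer: M ≅ ℤ/5 ⊕ ℤ/15 ⊕ ℤ/15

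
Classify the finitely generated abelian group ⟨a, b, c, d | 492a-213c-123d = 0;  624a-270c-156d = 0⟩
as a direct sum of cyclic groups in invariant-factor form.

Answer: M ≅ ℤ^2 ⊕ ℤ/3 ⊕ ℤ/6

Derivation:
rank_ℚ(R)=2; free=4−2=2
SNF(R) diag = [3, 6] → torsion [3, 6]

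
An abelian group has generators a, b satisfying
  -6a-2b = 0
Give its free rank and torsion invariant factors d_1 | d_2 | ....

rank_ℚ(R)=1; free=2−1=1
SNF(R) diag = [2] → torsion [2]

Answer: M ≅ ℤ^1 ⊕ ℤ/2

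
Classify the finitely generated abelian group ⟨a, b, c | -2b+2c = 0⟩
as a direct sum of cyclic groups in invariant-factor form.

rank_ℚ(R)=1; free=3−1=2
SNF(R) diag = [2] → torsion [2]

Answer: M ≅ ℤ^2 ⊕ ℤ/2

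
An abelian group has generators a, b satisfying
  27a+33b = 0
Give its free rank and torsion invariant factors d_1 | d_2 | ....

Answer: M ≅ ℤ^1 ⊕ ℤ/3

Derivation:
rank_ℚ(R)=1; free=2−1=1
SNF(R) diag = [3] → torsion [3]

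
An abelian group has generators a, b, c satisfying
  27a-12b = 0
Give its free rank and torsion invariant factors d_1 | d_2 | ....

Answer: M ≅ ℤ^2 ⊕ ℤ/3

Derivation:
rank_ℚ(R)=1; free=3−1=2
SNF(R) diag = [3] → torsion [3]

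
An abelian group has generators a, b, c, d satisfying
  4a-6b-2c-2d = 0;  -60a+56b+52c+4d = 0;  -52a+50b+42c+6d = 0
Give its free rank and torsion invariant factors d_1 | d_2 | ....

rank_ℚ(R)=3; free=4−3=1
SNF(R) diag = [2, 4, 12] → torsion [2, 4, 12]

Answer: M ≅ ℤ^1 ⊕ ℤ/2 ⊕ ℤ/4 ⊕ ℤ/12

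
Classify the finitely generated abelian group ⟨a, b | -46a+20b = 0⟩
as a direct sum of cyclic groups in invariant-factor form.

rank_ℚ(R)=1; free=2−1=1
SNF(R) diag = [2] → torsion [2]

Answer: M ≅ ℤ^1 ⊕ ℤ/2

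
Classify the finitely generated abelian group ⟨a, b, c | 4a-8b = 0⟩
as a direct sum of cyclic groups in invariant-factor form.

Answer: M ≅ ℤ^2 ⊕ ℤ/4

Derivation:
rank_ℚ(R)=1; free=3−1=2
SNF(R) diag = [4] → torsion [4]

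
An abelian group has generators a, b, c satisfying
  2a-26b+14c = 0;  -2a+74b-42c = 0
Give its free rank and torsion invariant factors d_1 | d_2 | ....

rank_ℚ(R)=2; free=3−2=1
SNF(R) diag = [2, 4] → torsion [2, 4]

Answer: M ≅ ℤ^1 ⊕ ℤ/2 ⊕ ℤ/4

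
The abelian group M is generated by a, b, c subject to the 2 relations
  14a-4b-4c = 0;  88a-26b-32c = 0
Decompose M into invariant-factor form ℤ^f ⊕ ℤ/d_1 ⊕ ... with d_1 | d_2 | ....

rank_ℚ(R)=2; free=3−2=1
SNF(R) diag = [2, 6] → torsion [2, 6]

Answer: M ≅ ℤ^1 ⊕ ℤ/2 ⊕ ℤ/6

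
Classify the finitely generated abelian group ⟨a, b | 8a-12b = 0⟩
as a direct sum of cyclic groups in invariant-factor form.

rank_ℚ(R)=1; free=2−1=1
SNF(R) diag = [4] → torsion [4]

Answer: M ≅ ℤ^1 ⊕ ℤ/4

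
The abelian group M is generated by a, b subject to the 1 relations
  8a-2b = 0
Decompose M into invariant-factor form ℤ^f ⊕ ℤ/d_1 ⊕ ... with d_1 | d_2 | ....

rank_ℚ(R)=1; free=2−1=1
SNF(R) diag = [2] → torsion [2]

Answer: M ≅ ℤ^1 ⊕ ℤ/2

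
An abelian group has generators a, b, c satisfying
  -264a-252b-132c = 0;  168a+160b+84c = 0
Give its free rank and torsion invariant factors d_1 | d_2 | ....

rank_ℚ(R)=2; free=3−2=1
SNF(R) diag = [4, 12] → torsion [4, 12]

Answer: M ≅ ℤ^1 ⊕ ℤ/4 ⊕ ℤ/12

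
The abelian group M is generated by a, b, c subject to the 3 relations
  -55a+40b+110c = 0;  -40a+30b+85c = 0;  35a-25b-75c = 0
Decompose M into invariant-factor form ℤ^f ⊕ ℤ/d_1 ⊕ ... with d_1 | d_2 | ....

rank_ℚ(R)=3; free=3−3=0
SNF(R) diag = [5, 5, 15] → torsion [5, 5, 15]

Answer: M ≅ ℤ/5 ⊕ ℤ/5 ⊕ ℤ/15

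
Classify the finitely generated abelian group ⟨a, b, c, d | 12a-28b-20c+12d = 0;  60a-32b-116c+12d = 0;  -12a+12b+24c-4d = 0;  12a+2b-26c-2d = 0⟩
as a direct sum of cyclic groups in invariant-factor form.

rank_ℚ(R)=4; free=4−4=0
SNF(R) diag = [2, 4, 4, 12] → torsion [2, 4, 4, 12]

Answer: M ≅ ℤ/2 ⊕ ℤ/4 ⊕ ℤ/4 ⊕ ℤ/12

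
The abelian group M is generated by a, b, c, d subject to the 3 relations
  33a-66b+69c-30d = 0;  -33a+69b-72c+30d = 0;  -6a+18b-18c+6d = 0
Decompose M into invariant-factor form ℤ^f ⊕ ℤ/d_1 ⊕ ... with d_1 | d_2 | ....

Answer: M ≅ ℤ^1 ⊕ ℤ/3 ⊕ ℤ/3 ⊕ ℤ/6

Derivation:
rank_ℚ(R)=3; free=4−3=1
SNF(R) diag = [3, 3, 6] → torsion [3, 3, 6]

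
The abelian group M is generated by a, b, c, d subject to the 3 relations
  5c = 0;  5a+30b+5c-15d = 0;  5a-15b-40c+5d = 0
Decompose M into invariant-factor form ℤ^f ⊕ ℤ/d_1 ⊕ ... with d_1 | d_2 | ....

Answer: M ≅ ℤ^1 ⊕ ℤ/5 ⊕ ℤ/5 ⊕ ℤ/5

Derivation:
rank_ℚ(R)=3; free=4−3=1
SNF(R) diag = [5, 5, 5] → torsion [5, 5, 5]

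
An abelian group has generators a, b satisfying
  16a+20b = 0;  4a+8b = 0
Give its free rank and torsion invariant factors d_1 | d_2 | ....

rank_ℚ(R)=2; free=2−2=0
SNF(R) diag = [4, 12] → torsion [4, 12]

Answer: M ≅ ℤ/4 ⊕ ℤ/12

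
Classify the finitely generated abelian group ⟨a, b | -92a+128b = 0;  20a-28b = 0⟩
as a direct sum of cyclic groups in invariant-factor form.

rank_ℚ(R)=2; free=2−2=0
SNF(R) diag = [4, 4] → torsion [4, 4]

Answer: M ≅ ℤ/4 ⊕ ℤ/4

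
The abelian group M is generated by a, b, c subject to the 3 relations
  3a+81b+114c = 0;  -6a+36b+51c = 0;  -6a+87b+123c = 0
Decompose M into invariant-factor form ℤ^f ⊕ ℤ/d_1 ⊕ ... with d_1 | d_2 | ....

rank_ℚ(R)=3; free=3−3=0
SNF(R) diag = [3, 3, 9] → torsion [3, 3, 9]

Answer: M ≅ ℤ/3 ⊕ ℤ/3 ⊕ ℤ/9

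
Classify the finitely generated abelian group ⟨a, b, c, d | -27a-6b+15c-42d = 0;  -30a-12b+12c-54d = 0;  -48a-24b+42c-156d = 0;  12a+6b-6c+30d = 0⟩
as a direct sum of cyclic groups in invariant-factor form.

rank_ℚ(R)=4; free=4−4=0
SNF(R) diag = [3, 6, 18, 18] → torsion [3, 6, 18, 18]

Answer: M ≅ ℤ/3 ⊕ ℤ/6 ⊕ ℤ/18 ⊕ ℤ/18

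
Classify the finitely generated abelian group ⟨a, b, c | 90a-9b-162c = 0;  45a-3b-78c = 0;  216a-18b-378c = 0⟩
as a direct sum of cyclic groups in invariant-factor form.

rank_ℚ(R)=3; free=3−3=0
SNF(R) diag = [3, 9, 18] → torsion [3, 9, 18]

Answer: M ≅ ℤ/3 ⊕ ℤ/9 ⊕ ℤ/18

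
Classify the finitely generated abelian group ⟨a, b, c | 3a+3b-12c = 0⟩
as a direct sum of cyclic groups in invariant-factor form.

rank_ℚ(R)=1; free=3−1=2
SNF(R) diag = [3] → torsion [3]

Answer: M ≅ ℤ^2 ⊕ ℤ/3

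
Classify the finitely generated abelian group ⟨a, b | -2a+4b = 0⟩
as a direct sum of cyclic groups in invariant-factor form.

rank_ℚ(R)=1; free=2−1=1
SNF(R) diag = [2] → torsion [2]

Answer: M ≅ ℤ^1 ⊕ ℤ/2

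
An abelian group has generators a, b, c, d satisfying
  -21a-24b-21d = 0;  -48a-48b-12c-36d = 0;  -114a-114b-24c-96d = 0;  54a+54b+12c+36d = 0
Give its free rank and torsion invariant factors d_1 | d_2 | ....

rank_ℚ(R)=4; free=4−4=0
SNF(R) diag = [3, 6, 12, 24] → torsion [3, 6, 12, 24]

Answer: M ≅ ℤ/3 ⊕ ℤ/6 ⊕ ℤ/12 ⊕ ℤ/24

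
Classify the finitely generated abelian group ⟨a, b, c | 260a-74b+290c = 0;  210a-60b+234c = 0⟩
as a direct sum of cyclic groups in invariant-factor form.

rank_ℚ(R)=2; free=3−2=1
SNF(R) diag = [2, 6] → torsion [2, 6]

Answer: M ≅ ℤ^1 ⊕ ℤ/2 ⊕ ℤ/6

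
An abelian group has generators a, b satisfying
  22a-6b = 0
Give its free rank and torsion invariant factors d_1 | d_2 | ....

Answer: M ≅ ℤ^1 ⊕ ℤ/2

Derivation:
rank_ℚ(R)=1; free=2−1=1
SNF(R) diag = [2] → torsion [2]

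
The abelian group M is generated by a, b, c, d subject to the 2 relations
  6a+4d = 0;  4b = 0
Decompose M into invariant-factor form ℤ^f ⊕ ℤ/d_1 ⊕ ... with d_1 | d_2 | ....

rank_ℚ(R)=2; free=4−2=2
SNF(R) diag = [2, 4] → torsion [2, 4]

Answer: M ≅ ℤ^2 ⊕ ℤ/2 ⊕ ℤ/4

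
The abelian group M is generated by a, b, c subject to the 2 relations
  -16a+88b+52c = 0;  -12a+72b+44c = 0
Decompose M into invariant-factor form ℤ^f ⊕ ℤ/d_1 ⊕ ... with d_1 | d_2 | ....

rank_ℚ(R)=2; free=3−2=1
SNF(R) diag = [4, 4] → torsion [4, 4]

Answer: M ≅ ℤ^1 ⊕ ℤ/4 ⊕ ℤ/4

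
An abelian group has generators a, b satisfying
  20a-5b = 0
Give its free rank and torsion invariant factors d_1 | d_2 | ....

Answer: M ≅ ℤ^1 ⊕ ℤ/5

Derivation:
rank_ℚ(R)=1; free=2−1=1
SNF(R) diag = [5] → torsion [5]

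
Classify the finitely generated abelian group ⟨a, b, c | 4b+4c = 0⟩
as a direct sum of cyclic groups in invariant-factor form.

Answer: M ≅ ℤ^2 ⊕ ℤ/4

Derivation:
rank_ℚ(R)=1; free=3−1=2
SNF(R) diag = [4] → torsion [4]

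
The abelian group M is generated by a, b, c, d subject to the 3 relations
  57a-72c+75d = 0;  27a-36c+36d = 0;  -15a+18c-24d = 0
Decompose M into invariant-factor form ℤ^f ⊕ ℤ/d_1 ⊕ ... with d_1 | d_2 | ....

rank_ℚ(R)=3; free=4−3=1
SNF(R) diag = [3, 9, 18] → torsion [3, 9, 18]

Answer: M ≅ ℤ^1 ⊕ ℤ/3 ⊕ ℤ/9 ⊕ ℤ/18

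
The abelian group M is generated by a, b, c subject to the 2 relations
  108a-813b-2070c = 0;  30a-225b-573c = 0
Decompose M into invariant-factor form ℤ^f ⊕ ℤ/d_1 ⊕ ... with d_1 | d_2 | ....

Answer: M ≅ ℤ^1 ⊕ ℤ/3 ⊕ ℤ/3

Derivation:
rank_ℚ(R)=2; free=3−2=1
SNF(R) diag = [3, 3] → torsion [3, 3]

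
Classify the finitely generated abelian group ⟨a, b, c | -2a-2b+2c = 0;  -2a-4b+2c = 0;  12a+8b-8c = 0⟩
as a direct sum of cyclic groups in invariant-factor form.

rank_ℚ(R)=3; free=3−3=0
SNF(R) diag = [2, 2, 4] → torsion [2, 2, 4]

Answer: M ≅ ℤ/2 ⊕ ℤ/2 ⊕ ℤ/4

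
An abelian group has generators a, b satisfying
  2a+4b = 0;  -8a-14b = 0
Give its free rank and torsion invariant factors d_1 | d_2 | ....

rank_ℚ(R)=2; free=2−2=0
SNF(R) diag = [2, 2] → torsion [2, 2]

Answer: M ≅ ℤ/2 ⊕ ℤ/2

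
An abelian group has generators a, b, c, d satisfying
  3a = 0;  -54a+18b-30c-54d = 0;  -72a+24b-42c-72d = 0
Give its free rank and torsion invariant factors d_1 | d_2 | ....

Answer: M ≅ ℤ^1 ⊕ ℤ/3 ⊕ ℤ/6 ⊕ ℤ/6

Derivation:
rank_ℚ(R)=3; free=4−3=1
SNF(R) diag = [3, 6, 6] → torsion [3, 6, 6]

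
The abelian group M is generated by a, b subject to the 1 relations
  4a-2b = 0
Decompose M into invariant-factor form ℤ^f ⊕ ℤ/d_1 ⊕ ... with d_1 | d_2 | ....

Answer: M ≅ ℤ^1 ⊕ ℤ/2

Derivation:
rank_ℚ(R)=1; free=2−1=1
SNF(R) diag = [2] → torsion [2]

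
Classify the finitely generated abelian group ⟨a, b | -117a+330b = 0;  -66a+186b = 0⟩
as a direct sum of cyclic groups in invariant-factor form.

rank_ℚ(R)=2; free=2−2=0
SNF(R) diag = [3, 6] → torsion [3, 6]

Answer: M ≅ ℤ/3 ⊕ ℤ/6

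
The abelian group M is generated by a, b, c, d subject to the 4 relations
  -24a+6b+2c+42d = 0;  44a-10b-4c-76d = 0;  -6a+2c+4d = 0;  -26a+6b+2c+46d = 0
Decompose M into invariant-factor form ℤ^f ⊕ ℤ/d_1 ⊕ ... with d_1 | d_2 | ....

Answer: M ≅ ℤ/2 ⊕ ℤ/2 ⊕ ℤ/2 ⊕ ℤ/2

Derivation:
rank_ℚ(R)=4; free=4−4=0
SNF(R) diag = [2, 2, 2, 2] → torsion [2, 2, 2, 2]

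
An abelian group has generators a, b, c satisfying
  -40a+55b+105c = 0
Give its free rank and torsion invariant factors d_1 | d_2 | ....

rank_ℚ(R)=1; free=3−1=2
SNF(R) diag = [5] → torsion [5]

Answer: M ≅ ℤ^2 ⊕ ℤ/5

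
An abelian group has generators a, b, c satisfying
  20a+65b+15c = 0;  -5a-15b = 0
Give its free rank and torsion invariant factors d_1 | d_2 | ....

rank_ℚ(R)=2; free=3−2=1
SNF(R) diag = [5, 5] → torsion [5, 5]

Answer: M ≅ ℤ^1 ⊕ ℤ/5 ⊕ ℤ/5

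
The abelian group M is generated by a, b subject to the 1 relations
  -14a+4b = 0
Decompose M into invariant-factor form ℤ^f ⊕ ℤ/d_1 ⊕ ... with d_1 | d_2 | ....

Answer: M ≅ ℤ^1 ⊕ ℤ/2

Derivation:
rank_ℚ(R)=1; free=2−1=1
SNF(R) diag = [2] → torsion [2]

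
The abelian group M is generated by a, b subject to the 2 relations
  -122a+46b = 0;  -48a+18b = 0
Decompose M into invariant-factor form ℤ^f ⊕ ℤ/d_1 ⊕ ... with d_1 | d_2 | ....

Answer: M ≅ ℤ/2 ⊕ ℤ/6

Derivation:
rank_ℚ(R)=2; free=2−2=0
SNF(R) diag = [2, 6] → torsion [2, 6]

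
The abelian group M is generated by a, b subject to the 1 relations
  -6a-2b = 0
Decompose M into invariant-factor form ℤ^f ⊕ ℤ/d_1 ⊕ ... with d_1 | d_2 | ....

Answer: M ≅ ℤ^1 ⊕ ℤ/2

Derivation:
rank_ℚ(R)=1; free=2−1=1
SNF(R) diag = [2] → torsion [2]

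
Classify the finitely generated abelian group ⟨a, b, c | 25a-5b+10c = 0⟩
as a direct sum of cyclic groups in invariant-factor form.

Answer: M ≅ ℤ^2 ⊕ ℤ/5

Derivation:
rank_ℚ(R)=1; free=3−1=2
SNF(R) diag = [5] → torsion [5]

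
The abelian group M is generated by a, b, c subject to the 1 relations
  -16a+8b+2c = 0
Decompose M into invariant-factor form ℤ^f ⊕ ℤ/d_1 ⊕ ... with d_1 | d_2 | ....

Answer: M ≅ ℤ^2 ⊕ ℤ/2

Derivation:
rank_ℚ(R)=1; free=3−1=2
SNF(R) diag = [2] → torsion [2]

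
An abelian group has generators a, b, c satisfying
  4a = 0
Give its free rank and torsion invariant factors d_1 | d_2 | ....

rank_ℚ(R)=1; free=3−1=2
SNF(R) diag = [4] → torsion [4]

Answer: M ≅ ℤ^2 ⊕ ℤ/4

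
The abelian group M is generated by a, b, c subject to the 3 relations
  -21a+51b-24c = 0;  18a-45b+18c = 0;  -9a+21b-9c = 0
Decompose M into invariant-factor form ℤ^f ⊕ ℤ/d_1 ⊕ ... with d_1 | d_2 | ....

Answer: M ≅ ℤ/3 ⊕ ℤ/3 ⊕ ℤ/9

Derivation:
rank_ℚ(R)=3; free=3−3=0
SNF(R) diag = [3, 3, 9] → torsion [3, 3, 9]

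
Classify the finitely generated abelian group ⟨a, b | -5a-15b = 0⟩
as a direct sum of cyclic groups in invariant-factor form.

Answer: M ≅ ℤ^1 ⊕ ℤ/5

Derivation:
rank_ℚ(R)=1; free=2−1=1
SNF(R) diag = [5] → torsion [5]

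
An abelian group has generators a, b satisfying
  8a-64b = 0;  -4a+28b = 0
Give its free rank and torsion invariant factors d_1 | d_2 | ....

rank_ℚ(R)=2; free=2−2=0
SNF(R) diag = [4, 8] → torsion [4, 8]

Answer: M ≅ ℤ/4 ⊕ ℤ/8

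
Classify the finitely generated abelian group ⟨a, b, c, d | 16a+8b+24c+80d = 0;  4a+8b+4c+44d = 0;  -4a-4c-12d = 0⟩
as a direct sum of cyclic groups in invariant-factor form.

rank_ℚ(R)=3; free=4−3=1
SNF(R) diag = [4, 8, 8] → torsion [4, 8, 8]

Answer: M ≅ ℤ^1 ⊕ ℤ/4 ⊕ ℤ/8 ⊕ ℤ/8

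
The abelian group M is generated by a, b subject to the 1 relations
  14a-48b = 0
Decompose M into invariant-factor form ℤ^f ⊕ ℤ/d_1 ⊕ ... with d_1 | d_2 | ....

Answer: M ≅ ℤ^1 ⊕ ℤ/2

Derivation:
rank_ℚ(R)=1; free=2−1=1
SNF(R) diag = [2] → torsion [2]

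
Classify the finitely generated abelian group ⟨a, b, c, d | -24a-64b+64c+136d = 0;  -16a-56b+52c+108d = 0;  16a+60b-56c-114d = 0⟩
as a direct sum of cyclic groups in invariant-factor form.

Answer: M ≅ ℤ^1 ⊕ ℤ/2 ⊕ ℤ/4 ⊕ ℤ/8

Derivation:
rank_ℚ(R)=3; free=4−3=1
SNF(R) diag = [2, 4, 8] → torsion [2, 4, 8]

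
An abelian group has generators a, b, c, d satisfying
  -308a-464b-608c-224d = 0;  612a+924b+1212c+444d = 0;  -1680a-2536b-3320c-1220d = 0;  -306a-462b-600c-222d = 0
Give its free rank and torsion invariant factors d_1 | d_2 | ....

rank_ℚ(R)=4; free=4−4=0
SNF(R) diag = [2, 4, 12, 36] → torsion [2, 4, 12, 36]

Answer: M ≅ ℤ/2 ⊕ ℤ/4 ⊕ ℤ/12 ⊕ ℤ/36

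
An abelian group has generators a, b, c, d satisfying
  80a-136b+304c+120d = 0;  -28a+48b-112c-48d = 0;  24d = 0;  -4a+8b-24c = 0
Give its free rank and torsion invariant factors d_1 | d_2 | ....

rank_ℚ(R)=4; free=4−4=0
SNF(R) diag = [4, 8, 8, 24] → torsion [4, 8, 8, 24]

Answer: M ≅ ℤ/4 ⊕ ℤ/8 ⊕ ℤ/8 ⊕ ℤ/24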